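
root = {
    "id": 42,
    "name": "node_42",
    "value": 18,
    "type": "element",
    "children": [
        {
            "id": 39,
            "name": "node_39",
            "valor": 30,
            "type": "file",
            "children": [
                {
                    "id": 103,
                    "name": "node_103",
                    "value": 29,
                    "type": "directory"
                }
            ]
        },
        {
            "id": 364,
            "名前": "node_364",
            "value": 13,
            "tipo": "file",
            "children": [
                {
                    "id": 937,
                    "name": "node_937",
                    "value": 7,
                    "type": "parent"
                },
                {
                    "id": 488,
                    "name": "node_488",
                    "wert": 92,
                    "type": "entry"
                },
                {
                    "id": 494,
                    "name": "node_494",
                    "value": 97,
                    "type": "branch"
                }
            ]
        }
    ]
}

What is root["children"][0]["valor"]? 30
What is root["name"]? "node_42"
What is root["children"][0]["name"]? "node_39"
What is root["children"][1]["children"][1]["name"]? "node_488"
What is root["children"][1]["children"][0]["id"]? 937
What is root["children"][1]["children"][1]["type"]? "entry"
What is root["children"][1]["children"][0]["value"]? 7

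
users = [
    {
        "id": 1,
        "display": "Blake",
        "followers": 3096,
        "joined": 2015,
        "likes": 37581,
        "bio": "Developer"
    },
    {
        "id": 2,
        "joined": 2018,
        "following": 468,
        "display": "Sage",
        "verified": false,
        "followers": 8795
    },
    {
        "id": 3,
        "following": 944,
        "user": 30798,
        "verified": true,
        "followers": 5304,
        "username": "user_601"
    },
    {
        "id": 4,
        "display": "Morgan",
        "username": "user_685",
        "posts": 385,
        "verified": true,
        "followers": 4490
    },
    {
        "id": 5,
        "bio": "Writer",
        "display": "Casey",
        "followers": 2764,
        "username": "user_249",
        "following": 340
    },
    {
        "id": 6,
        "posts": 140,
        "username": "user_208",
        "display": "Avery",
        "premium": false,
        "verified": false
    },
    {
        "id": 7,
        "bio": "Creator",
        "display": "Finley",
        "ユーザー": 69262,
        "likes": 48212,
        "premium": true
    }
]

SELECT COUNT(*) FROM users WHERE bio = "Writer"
1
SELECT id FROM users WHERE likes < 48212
[1]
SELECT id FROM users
[1, 2, 3, 4, 5, 6, 7]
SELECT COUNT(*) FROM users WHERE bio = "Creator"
1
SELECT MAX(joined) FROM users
2018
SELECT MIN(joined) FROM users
2015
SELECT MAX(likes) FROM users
48212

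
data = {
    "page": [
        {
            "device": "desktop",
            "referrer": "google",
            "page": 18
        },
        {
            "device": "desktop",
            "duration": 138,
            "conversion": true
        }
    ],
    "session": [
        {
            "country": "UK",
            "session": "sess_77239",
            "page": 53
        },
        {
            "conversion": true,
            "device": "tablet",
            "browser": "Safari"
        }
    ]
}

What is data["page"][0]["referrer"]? "google"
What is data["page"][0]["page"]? 18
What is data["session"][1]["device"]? "tablet"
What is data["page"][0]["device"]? "desktop"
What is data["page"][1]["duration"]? 138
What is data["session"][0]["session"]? "sess_77239"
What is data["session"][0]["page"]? 53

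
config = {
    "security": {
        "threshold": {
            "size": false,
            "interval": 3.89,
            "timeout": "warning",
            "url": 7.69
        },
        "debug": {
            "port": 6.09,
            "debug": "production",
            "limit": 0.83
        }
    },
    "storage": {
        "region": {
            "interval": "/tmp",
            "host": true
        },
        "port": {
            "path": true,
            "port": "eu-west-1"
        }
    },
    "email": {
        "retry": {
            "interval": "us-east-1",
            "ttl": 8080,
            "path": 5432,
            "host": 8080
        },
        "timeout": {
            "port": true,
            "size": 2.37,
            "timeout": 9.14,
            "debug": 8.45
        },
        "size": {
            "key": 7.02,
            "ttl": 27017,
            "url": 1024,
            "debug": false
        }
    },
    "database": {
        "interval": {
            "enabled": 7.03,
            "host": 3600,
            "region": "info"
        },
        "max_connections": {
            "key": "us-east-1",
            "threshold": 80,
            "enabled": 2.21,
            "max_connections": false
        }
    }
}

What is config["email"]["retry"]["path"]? 5432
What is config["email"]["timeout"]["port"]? True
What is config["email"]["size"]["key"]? 7.02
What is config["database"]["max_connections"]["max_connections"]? False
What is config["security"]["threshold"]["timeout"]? "warning"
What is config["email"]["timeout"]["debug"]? 8.45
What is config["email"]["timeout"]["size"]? 2.37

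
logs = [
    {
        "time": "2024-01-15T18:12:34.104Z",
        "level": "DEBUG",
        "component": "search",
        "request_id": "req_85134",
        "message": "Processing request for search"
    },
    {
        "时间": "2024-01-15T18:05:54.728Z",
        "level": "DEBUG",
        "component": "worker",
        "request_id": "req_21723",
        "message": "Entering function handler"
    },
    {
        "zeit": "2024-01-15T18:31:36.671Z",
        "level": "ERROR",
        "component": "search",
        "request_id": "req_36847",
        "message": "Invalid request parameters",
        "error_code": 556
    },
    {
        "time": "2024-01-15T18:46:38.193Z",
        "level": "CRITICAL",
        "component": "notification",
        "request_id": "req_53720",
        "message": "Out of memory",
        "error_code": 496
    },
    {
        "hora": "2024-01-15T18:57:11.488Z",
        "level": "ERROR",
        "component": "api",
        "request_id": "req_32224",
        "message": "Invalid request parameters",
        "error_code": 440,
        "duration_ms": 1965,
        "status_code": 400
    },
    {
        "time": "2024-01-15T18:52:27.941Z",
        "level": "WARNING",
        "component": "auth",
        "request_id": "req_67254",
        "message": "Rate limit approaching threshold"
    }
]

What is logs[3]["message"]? "Out of memory"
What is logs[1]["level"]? "DEBUG"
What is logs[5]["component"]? "auth"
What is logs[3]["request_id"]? "req_53720"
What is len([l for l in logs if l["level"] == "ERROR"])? 2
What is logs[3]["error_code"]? 496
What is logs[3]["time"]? "2024-01-15T18:46:38.193Z"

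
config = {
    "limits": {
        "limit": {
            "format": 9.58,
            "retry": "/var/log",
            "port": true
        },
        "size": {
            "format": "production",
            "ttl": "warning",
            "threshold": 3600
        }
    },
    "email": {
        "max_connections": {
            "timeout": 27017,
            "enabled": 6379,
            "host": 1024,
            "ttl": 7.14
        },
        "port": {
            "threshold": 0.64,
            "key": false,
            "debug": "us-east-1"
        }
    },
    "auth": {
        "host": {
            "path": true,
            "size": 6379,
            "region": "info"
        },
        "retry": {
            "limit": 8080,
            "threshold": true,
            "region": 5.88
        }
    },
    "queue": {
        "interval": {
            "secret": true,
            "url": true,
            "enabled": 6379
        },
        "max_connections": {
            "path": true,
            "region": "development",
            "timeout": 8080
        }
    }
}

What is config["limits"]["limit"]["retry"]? "/var/log"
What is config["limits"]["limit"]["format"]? 9.58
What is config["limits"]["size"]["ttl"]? "warning"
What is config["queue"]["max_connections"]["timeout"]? 8080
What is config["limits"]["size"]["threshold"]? 3600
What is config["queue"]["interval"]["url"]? True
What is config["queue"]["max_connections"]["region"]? "development"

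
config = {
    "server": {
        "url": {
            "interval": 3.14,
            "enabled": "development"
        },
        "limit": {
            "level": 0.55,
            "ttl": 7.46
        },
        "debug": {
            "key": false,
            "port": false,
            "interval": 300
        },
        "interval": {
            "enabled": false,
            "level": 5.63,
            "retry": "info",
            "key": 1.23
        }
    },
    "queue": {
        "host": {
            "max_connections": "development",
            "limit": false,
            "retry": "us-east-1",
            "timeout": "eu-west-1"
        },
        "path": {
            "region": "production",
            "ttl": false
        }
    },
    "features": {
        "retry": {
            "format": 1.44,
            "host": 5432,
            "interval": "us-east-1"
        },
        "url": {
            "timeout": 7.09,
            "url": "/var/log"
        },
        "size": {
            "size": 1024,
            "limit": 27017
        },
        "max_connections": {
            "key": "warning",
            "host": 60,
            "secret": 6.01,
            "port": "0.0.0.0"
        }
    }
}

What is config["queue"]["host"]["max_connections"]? "development"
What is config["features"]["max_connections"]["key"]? "warning"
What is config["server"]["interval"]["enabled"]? False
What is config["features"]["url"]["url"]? "/var/log"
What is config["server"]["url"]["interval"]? 3.14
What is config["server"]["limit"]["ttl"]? 7.46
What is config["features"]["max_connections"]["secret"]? 6.01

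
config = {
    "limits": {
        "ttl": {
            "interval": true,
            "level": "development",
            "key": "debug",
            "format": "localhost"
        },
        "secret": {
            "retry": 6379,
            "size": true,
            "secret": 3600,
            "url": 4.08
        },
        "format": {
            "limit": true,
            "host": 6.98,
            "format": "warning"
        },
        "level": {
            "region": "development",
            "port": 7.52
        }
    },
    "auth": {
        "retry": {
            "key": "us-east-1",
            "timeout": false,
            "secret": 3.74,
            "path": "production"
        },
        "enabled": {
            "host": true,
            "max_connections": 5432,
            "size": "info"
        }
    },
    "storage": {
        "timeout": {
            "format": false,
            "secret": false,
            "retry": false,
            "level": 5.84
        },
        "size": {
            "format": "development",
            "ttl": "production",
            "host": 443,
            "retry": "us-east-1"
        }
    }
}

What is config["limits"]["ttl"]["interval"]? True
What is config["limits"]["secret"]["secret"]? 3600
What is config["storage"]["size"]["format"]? "development"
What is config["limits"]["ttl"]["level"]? "development"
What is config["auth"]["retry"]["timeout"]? False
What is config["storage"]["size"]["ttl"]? "production"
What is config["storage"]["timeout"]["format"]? False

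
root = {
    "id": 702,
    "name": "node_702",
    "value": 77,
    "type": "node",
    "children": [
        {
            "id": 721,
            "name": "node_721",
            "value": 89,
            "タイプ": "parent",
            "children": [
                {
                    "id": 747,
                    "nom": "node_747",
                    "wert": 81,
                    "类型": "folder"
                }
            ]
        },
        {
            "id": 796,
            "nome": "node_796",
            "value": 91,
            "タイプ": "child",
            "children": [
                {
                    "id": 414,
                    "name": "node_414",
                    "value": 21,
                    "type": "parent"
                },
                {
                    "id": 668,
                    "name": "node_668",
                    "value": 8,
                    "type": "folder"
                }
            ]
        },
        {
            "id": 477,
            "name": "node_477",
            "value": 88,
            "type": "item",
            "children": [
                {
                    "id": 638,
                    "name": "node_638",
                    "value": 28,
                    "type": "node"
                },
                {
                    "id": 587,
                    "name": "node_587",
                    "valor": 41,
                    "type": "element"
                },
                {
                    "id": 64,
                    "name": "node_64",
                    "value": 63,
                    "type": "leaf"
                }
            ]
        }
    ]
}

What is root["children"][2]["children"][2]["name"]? "node_64"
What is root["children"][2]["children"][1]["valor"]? 41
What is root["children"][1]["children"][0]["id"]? 414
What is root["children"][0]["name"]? "node_721"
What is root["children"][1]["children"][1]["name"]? "node_668"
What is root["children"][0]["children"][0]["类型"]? "folder"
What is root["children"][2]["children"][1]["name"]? "node_587"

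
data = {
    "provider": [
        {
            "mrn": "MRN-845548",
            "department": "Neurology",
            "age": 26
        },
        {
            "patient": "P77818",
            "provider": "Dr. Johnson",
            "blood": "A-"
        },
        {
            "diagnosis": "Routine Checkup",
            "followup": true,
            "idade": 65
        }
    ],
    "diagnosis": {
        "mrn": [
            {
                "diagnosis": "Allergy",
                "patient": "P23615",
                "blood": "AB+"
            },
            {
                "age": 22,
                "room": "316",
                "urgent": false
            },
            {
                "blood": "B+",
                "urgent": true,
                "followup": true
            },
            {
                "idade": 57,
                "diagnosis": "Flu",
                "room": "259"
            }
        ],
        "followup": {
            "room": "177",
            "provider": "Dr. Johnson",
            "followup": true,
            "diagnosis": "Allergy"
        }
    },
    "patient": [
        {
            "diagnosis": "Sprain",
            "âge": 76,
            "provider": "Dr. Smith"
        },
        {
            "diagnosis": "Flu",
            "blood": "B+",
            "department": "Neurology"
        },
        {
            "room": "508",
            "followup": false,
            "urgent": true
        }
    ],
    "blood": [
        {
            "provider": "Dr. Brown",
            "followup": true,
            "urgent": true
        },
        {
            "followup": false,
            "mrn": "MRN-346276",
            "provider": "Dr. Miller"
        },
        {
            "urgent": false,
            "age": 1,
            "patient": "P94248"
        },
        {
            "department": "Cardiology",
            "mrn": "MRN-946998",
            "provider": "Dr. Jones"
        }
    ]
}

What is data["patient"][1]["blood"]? "B+"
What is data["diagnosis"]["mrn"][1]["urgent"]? False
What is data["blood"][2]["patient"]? "P94248"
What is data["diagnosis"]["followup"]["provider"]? "Dr. Johnson"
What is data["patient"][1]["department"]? "Neurology"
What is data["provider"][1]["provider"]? "Dr. Johnson"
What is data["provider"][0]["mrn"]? "MRN-845548"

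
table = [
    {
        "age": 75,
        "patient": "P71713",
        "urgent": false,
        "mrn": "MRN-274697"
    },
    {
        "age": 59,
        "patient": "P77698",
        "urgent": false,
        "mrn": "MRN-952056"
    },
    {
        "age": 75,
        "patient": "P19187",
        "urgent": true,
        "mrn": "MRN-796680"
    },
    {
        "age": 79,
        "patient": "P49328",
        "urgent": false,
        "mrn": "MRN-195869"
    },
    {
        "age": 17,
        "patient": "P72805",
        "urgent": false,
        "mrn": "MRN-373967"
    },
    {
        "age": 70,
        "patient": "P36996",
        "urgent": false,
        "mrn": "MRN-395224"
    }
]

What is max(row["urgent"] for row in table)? True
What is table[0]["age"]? 75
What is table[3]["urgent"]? False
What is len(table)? 6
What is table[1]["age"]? 59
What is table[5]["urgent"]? False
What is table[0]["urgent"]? False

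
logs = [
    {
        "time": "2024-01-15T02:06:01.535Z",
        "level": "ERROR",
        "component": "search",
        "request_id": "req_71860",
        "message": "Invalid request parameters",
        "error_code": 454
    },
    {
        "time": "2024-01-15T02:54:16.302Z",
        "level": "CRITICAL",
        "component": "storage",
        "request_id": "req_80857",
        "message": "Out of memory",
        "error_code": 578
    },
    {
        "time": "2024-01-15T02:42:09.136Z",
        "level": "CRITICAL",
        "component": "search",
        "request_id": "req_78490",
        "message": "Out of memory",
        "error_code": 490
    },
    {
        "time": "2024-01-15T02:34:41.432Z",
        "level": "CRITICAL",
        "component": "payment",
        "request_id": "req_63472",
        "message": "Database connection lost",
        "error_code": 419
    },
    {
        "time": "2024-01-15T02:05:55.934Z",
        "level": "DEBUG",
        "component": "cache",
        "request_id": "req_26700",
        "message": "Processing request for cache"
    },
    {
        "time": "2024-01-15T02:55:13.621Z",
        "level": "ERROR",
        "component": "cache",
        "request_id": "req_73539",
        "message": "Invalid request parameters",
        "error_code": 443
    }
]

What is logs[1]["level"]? "CRITICAL"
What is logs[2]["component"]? "search"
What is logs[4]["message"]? "Processing request for cache"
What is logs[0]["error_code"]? 454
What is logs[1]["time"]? "2024-01-15T02:54:16.302Z"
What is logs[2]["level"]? "CRITICAL"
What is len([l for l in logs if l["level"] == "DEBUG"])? 1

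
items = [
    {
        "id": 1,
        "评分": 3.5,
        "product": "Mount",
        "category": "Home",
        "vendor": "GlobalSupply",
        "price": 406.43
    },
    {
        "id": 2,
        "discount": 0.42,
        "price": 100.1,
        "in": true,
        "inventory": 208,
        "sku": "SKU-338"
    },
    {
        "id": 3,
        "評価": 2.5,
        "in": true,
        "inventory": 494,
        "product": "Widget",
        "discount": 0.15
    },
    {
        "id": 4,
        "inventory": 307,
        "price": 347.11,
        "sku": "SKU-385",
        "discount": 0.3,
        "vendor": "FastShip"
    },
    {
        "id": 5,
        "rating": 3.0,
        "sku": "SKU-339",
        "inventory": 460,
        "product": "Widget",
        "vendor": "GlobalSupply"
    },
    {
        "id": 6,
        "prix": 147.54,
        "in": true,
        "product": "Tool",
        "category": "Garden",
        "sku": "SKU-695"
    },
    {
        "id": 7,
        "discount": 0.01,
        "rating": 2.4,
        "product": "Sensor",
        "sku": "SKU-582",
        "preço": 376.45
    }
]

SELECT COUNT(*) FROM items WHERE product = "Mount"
1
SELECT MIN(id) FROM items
1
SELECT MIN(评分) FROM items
3.5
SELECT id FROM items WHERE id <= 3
[1, 2, 3]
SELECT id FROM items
[1, 2, 3, 4, 5, 6, 7]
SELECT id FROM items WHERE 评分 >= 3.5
[1]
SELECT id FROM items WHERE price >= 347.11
[1, 4]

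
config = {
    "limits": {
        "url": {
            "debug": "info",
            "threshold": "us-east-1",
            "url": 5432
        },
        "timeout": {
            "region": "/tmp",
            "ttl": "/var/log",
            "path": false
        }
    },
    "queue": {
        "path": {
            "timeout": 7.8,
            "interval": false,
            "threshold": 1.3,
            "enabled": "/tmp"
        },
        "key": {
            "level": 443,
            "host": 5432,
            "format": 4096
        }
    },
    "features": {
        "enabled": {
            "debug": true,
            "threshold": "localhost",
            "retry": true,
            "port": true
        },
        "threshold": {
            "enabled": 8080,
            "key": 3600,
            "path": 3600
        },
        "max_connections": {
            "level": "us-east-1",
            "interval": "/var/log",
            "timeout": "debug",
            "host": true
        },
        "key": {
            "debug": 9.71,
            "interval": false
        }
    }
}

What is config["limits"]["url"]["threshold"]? "us-east-1"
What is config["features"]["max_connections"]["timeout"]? "debug"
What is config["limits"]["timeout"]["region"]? "/tmp"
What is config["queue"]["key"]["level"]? 443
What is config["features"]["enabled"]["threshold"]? "localhost"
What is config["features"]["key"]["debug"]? 9.71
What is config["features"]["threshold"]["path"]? 3600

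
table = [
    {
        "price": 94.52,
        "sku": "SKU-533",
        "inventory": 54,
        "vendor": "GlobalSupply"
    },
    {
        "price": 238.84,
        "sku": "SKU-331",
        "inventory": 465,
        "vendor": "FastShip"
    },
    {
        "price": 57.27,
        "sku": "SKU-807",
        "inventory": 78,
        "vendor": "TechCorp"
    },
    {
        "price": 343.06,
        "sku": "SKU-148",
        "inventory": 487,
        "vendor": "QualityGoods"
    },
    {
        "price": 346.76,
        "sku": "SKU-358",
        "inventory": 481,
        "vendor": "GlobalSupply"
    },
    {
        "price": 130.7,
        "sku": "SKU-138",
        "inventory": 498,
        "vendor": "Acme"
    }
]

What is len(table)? 6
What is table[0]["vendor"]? "GlobalSupply"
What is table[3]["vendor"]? "QualityGoods"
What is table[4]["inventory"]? 481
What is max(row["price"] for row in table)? 346.76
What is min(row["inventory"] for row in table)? 54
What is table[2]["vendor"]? "TechCorp"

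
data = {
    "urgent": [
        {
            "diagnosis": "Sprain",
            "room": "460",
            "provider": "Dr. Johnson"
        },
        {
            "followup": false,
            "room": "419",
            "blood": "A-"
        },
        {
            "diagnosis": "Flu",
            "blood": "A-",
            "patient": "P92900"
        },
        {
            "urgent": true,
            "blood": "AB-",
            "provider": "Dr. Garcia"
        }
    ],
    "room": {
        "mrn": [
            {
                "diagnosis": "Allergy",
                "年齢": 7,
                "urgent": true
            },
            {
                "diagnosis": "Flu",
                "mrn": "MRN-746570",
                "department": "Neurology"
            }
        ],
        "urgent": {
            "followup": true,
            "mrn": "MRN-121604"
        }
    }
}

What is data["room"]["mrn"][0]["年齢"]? 7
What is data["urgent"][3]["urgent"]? True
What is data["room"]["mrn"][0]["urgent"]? True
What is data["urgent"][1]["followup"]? False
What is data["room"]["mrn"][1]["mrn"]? "MRN-746570"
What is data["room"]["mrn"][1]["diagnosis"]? "Flu"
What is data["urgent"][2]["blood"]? "A-"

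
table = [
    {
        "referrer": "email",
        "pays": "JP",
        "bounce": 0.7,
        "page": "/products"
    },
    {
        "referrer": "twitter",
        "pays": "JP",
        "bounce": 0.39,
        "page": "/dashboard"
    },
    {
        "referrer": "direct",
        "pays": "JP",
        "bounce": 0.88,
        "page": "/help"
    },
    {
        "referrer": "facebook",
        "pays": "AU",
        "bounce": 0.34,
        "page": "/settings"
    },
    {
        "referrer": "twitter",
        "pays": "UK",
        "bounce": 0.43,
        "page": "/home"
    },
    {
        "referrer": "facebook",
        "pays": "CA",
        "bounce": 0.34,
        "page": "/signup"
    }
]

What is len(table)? 6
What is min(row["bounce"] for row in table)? 0.34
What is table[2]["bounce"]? 0.88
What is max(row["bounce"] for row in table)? 0.88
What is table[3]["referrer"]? "facebook"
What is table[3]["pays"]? "AU"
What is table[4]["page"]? "/home"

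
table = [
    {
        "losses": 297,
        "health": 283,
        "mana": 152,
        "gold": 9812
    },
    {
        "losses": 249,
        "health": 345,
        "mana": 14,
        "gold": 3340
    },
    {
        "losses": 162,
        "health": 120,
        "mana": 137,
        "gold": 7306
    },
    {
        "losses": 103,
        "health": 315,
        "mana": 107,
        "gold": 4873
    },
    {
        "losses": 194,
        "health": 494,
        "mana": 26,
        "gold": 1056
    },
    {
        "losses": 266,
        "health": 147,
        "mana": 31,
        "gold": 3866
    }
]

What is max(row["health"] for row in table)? 494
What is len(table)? 6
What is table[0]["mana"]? 152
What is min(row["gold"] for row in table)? 1056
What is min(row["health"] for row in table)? 120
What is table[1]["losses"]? 249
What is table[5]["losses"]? 266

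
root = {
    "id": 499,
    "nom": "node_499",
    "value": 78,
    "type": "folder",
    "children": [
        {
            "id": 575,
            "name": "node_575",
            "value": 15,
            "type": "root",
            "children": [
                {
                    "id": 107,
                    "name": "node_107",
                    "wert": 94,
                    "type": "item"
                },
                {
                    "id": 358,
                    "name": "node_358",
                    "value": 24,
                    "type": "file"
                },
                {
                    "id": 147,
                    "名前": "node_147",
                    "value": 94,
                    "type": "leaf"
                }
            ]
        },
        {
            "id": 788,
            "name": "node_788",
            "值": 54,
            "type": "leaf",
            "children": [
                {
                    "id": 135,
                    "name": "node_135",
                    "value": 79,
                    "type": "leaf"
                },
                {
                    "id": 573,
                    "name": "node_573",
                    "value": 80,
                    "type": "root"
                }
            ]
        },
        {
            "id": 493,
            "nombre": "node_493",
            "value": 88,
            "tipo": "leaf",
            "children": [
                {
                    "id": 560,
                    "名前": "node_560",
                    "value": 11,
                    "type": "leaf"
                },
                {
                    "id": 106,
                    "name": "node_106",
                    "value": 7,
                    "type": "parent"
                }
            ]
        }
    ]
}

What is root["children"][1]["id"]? 788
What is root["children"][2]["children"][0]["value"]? 11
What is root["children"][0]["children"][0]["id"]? 107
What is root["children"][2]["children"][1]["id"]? 106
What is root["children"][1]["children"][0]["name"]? "node_135"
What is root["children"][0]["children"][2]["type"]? "leaf"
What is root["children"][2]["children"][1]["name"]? "node_106"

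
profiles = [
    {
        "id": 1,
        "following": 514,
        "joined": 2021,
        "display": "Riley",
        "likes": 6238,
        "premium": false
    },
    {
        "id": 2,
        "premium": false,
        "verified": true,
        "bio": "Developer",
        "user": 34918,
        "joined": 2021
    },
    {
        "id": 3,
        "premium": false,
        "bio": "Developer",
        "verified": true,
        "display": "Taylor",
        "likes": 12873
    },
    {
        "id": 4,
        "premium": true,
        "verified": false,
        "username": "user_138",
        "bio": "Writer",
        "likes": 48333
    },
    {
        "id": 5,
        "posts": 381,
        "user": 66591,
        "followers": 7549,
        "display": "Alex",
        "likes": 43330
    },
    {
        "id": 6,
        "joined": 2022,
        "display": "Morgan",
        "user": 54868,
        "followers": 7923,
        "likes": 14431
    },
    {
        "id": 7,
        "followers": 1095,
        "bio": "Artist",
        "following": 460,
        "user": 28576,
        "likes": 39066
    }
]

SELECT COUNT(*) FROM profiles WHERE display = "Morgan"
1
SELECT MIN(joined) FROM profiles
2021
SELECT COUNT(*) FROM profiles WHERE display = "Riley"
1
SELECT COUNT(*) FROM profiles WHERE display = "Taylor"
1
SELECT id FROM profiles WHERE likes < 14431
[1, 3]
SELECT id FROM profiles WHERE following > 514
[]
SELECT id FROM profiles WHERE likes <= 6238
[1]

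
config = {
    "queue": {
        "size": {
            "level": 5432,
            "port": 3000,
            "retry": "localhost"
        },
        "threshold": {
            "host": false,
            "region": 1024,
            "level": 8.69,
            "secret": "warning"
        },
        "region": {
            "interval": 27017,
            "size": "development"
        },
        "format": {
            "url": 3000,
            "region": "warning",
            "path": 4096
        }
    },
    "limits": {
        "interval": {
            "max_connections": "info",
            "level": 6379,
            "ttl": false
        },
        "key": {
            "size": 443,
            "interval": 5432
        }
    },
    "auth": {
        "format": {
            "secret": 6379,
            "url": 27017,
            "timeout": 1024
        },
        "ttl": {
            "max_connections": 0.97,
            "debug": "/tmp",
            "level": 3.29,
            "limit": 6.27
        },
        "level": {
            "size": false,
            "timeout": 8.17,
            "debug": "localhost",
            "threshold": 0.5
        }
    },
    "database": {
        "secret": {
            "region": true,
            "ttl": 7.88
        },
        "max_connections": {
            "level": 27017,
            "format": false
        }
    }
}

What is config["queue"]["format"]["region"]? "warning"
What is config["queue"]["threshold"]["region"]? 1024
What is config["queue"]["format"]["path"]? 4096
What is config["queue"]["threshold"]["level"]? 8.69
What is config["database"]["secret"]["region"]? True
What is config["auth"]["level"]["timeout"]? 8.17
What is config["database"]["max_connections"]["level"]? 27017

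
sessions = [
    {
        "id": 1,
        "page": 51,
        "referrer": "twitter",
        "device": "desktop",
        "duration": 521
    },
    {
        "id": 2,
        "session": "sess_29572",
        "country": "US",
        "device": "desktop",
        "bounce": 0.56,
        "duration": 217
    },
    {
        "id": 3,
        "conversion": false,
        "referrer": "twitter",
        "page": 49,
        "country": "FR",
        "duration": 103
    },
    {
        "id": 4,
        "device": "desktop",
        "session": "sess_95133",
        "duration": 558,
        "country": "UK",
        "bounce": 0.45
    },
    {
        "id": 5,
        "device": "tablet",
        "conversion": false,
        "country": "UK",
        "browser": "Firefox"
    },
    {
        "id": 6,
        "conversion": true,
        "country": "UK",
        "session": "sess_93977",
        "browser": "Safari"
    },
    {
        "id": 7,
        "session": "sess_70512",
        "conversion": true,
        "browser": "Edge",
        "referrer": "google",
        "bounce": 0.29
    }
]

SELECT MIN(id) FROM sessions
1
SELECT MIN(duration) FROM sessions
103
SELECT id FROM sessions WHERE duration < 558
[1, 2, 3]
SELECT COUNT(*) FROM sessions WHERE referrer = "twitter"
2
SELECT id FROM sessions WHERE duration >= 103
[1, 2, 3, 4]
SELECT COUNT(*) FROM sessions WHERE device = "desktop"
3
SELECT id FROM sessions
[1, 2, 3, 4, 5, 6, 7]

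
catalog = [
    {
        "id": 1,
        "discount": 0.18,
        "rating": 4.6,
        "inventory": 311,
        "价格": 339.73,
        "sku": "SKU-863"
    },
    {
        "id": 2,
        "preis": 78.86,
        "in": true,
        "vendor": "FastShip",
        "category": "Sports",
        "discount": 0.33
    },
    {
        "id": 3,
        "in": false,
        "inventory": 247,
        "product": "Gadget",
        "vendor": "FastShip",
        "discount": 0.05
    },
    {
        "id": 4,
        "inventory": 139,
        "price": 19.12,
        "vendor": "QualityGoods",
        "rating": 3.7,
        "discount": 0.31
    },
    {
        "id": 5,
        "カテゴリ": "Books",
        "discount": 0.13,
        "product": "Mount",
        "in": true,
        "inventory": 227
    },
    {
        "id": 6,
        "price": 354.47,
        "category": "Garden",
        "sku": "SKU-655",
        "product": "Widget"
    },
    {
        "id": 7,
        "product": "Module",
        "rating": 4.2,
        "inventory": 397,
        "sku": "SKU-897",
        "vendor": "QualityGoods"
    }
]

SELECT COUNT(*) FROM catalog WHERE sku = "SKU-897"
1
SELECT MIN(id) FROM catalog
1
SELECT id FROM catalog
[1, 2, 3, 4, 5, 6, 7]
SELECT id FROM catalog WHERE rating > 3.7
[1, 7]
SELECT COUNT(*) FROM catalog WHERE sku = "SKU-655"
1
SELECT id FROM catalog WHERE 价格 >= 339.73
[1]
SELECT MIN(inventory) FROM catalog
139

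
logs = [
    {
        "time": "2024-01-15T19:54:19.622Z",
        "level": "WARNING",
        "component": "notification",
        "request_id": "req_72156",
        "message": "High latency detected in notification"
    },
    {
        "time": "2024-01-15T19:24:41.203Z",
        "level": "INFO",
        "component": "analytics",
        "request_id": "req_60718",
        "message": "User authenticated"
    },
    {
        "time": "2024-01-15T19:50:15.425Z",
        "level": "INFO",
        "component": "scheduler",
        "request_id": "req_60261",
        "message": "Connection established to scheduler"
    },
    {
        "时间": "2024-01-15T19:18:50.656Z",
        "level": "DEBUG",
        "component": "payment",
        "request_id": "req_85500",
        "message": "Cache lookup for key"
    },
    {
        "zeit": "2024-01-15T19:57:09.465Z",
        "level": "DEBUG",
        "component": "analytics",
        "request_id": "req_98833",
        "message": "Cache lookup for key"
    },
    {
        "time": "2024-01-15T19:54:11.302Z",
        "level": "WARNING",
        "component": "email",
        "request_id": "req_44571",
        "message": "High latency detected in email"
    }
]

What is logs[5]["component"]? "email"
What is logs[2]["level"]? "INFO"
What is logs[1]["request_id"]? "req_60718"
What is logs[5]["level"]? "WARNING"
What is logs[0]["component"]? "notification"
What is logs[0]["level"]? "WARNING"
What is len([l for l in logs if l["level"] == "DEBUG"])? 2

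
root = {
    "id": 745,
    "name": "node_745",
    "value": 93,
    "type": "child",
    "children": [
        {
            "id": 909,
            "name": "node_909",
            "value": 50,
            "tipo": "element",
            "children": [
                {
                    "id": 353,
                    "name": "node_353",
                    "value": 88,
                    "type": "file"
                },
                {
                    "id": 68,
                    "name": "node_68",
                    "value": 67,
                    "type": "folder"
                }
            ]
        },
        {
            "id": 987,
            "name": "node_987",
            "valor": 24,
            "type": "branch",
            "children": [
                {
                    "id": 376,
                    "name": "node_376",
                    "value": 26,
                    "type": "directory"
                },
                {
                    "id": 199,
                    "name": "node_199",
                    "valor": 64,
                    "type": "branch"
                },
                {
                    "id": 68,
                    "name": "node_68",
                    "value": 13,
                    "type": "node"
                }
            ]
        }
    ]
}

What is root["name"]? "node_745"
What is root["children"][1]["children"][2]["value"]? 13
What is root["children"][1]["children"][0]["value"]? 26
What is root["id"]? 745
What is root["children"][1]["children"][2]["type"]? "node"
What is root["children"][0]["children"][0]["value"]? 88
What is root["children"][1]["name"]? "node_987"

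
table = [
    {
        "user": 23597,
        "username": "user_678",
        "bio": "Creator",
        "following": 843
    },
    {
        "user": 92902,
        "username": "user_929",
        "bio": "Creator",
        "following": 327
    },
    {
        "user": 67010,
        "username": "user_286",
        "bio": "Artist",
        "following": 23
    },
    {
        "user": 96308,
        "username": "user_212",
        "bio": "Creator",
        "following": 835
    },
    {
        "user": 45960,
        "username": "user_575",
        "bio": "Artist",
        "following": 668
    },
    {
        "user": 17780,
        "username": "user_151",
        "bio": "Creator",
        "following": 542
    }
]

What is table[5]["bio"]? "Creator"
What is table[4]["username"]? "user_575"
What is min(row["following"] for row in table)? 23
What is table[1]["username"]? "user_929"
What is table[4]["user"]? 45960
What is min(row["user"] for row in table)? 17780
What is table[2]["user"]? 67010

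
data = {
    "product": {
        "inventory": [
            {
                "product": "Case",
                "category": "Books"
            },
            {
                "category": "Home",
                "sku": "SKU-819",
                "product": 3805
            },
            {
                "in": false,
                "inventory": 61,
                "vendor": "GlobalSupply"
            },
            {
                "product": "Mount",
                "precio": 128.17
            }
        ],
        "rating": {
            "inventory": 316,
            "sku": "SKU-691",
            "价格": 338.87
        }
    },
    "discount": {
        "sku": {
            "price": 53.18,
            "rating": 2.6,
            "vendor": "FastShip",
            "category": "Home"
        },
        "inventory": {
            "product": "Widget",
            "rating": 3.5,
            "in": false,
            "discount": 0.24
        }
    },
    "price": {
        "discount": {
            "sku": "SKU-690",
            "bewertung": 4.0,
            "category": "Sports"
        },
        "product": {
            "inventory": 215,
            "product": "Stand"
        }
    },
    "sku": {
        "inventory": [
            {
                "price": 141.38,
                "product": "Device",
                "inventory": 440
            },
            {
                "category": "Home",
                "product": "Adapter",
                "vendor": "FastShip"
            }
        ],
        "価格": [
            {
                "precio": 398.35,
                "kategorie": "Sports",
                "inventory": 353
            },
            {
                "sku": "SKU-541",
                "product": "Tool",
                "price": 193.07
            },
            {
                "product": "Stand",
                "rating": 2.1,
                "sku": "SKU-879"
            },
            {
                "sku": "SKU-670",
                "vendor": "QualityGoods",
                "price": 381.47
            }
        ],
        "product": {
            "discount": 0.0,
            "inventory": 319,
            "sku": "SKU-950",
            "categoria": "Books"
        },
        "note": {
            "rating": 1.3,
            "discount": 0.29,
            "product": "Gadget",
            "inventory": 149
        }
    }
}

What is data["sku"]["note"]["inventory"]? 149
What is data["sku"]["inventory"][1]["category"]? "Home"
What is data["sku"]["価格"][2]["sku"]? "SKU-879"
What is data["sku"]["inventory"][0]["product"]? "Device"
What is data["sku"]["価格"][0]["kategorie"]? "Sports"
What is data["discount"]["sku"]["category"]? "Home"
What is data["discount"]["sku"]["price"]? 53.18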